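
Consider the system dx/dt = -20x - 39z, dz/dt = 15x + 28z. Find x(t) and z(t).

x(t) = -2c_1e^(4t)sin(3t) - 3c_1e^(4t)cos(3t) - 3c_2e^(4t)sin(3t) + 2c_2e^(4t)cos(3t), z(t) = c_1e^(4t)sin(3t) + 2c_1e^(4t)cos(3t) + 2c_2e^(4t)sin(3t) - c_2e^(4t)cos(3t)

Coefficient matrix A = [[-20, -39], [15, 28]].
Characteristic polynomial det(A - λI) = λ^2 - 8λ + 25 = 0.
Eigenvalues λ = 4 ± 3i (complex conjugate pair).
For λ=4+3i: an eigenvector is (-3,2) - i(-2,1) = (-3 + 2i, 2 - i).
A real fundamental pair from Re and Im of e^((4+3i)t)v: X_1 = e^(4t)(cos(3t)·(-3,2) + sin(3t)·(-2,1)), X_2 = e^(4t)(sin(3t)·(-3,2) - cos(3t)·(-2,1)).
General solution: c_1X_1 + c_2X_2.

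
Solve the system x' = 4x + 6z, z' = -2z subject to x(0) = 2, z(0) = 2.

Coefficient matrix A = [[4, 6], [0, -2]].
Characteristic polynomial det(A - λI) = λ^2 - 2λ - 8 = 0.
Eigenvalues λ = 4, -2.
For λ=4: (A-λI) row 1 is [0, 6], so an eigenvector is (-1, 0).
For λ=-2: (A-λI) row 1 is [6, 6], so an eigenvector is (1, -1).
General solution: C_1e^(4t)(-1,0) + C_2e^(-2t)(1,-1).
Applying x(0)=2, z(0)=2 gives C_1=-4, C_2=-2.

x(t) = 4e^(4t) - 2e^(-2t), z(t) = 2e^(-2t)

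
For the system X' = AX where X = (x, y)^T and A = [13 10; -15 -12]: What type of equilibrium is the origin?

saddle

A = [[13,10],[-15,-12]]; det(A-λI) = λ^2 - λ - 6.
λ = 3, -2: opposite signs.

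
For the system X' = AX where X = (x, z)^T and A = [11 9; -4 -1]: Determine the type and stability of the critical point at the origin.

unstable improper node

A = [[11,9],[-4,-1]]; det(A-λI) = λ^2 - 10λ + 25.
repeated λ = 5 with a single eigenvector.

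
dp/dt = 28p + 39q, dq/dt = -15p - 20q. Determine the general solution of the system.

Coefficient matrix A = [[28, 39], [-15, -20]].
Characteristic polynomial det(A - λI) = λ^2 - 8λ + 25 = 0.
Eigenvalues λ = 4 ± 3i (complex conjugate pair).
For λ=4+3i: an eigenvector is (3,-2) - i(-2,1) = (3 + 2i, -2 - i).
A real fundamental pair from Re and Im of e^((4+3i)t)v: X_1 = e^(4t)(cos(3t)·(3,-2) + sin(3t)·(-2,1)), X_2 = e^(4t)(sin(3t)·(3,-2) - cos(3t)·(-2,1)).
General solution: c_1X_1 + c_2X_2.

p(t) = -2c_1e^(4t)sin(3t) + 3c_1e^(4t)cos(3t) + 3c_2e^(4t)sin(3t) + 2c_2e^(4t)cos(3t), q(t) = c_1e^(4t)sin(3t) - 2c_1e^(4t)cos(3t) - 2c_2e^(4t)sin(3t) - c_2e^(4t)cos(3t)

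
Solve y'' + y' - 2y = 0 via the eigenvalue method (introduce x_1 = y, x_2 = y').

Let x_1 = y, x_2 = y'. Then x_1' = x_2 and x_2' = 2x_1 - x_2.
A = [[0,1],[2,-1]]; det(A-λI) = λ^2 + λ - 2.
Eigenvalues λ = -2, 1 with eigenvectors (1,-2), (1,1).

y(t) = c_1e^(-2t) + c_2e^(t)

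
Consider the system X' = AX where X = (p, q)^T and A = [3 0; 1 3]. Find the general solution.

Coefficient matrix A = [[3, 0], [1, 3]].
Characteristic polynomial det(A - λI) = λ^2 - 6λ + 9 = 0.
Single eigenvalue λ = 3 with algebraic multiplicity 2.
Eigenvector v = (0,1); generalized eigenvector w with (A-λI)w=v is (1,3).
General solution: e^(3t)[K_1·v + K_2·(t·v + w)].

p(t) = K_2e^(3t), q(t) = K_1e^(3t) + K_2te^(3t) + 3K_2e^(3t)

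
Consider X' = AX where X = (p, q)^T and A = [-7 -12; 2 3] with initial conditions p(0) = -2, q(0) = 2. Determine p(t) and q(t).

Coefficient matrix A = [[-7, -12], [2, 3]].
Characteristic polynomial det(A - λI) = λ^2 + 4λ + 3 = 0.
Eigenvalues λ = -1, -3.
For λ=-1: (A-λI) row 1 is [-6, -12], so an eigenvector is (2, -1).
For λ=-3: (A-λI) row 1 is [-4, -12], so an eigenvector is (3, -1).
General solution: c_1e^(-t)(2,-1) + c_2e^(-3t)(3,-1).
Applying p(0)=-2, q(0)=2 gives c_1=-4, c_2=2.

p(t) = -8e^(-t) + 6e^(-3t), q(t) = 4e^(-t) - 2e^(-3t)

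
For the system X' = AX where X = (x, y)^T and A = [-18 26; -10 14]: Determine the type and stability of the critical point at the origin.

A = [[-18,26],[-10,14]]; det(A-λI) = λ^2 + 4λ + 8.
λ = -2 ± 2i: negative real part.

stable spiral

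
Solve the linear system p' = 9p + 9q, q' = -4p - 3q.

Coefficient matrix A = [[9, 9], [-4, -3]].
Characteristic polynomial det(A - λI) = λ^2 - 6λ + 9 = 0.
Single eigenvalue λ = 3 with algebraic multiplicity 2.
Eigenvector v = (3,-2); generalized eigenvector w with (A-λI)w=v is (2,-1).
General solution: e^(3t)[c_1·v + c_2·(t·v + w)].

p(t) = 3c_1e^(3t) + 3c_2te^(3t) + 2c_2e^(3t), q(t) = -2c_1e^(3t) - 2c_2te^(3t) - c_2e^(3t)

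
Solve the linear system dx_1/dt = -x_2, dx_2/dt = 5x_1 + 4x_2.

Coefficient matrix A = [[0, -1], [5, 4]].
Characteristic polynomial det(A - λI) = λ^2 - 4λ + 5 = 0.
Eigenvalues λ = 2 ± i (complex conjugate pair).
For λ=2+i: an eigenvector is (1,-2) - i(0,1) = (1, -2 - i).
A real fundamental pair from Re and Im of e^((2+i)t)v: X_1 = e^(2t)(cos(t)·(1,-2) + sin(t)·(0,1)), X_2 = e^(2t)(sin(t)·(1,-2) - cos(t)·(0,1)).
General solution: K_1X_1 + K_2X_2.

x_1(t) = K_1e^(2t)cos(t) + K_2e^(2t)sin(t), x_2(t) = K_1e^(2t)sin(t) - 2K_1e^(2t)cos(t) - 2K_2e^(2t)sin(t) - K_2e^(2t)cos(t)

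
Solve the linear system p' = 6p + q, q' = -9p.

Coefficient matrix A = [[6, 1], [-9, 0]].
Characteristic polynomial det(A - λI) = λ^2 - 6λ + 9 = 0.
Single eigenvalue λ = 3 with algebraic multiplicity 2.
Eigenvector v = (-1,3); generalized eigenvector w with (A-λI)w=v is (0,-1).
General solution: e^(3t)[K_1·v + K_2·(t·v + w)].

p(t) = -K_1e^(3t) - K_2te^(3t), q(t) = 3K_1e^(3t) + 3K_2te^(3t) - K_2e^(3t)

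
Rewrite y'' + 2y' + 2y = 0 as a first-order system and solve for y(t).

y(t) = c_1e^(-t)cos(t) + c_2e^(-t)sin(t)

Let x_1 = y, x_2 = y'. Then x_1' = x_2 and x_2' = -2x_1 - 2x_2.
A = [[0,1],[-2,-2]]; det(A-λI) = λ^2 + 2λ + 2.
Eigenvalues λ = -1 ± i.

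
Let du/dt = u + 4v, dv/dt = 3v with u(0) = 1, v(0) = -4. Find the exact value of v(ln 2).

-32

A = [[1,4],[0,3]]; eigenvalues λ = 1, 3.
Eigenvectors: (1,0) for λ=1, (2,1) for λ=3.
From the initial condition, c_1 = 9, c_2 = -4.
v(ln 2) = (9)(2^1)(0) + (-4)(2^3)(1) = -32.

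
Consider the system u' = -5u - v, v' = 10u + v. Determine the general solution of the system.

Coefficient matrix A = [[-5, -1], [10, 1]].
Characteristic polynomial det(A - λI) = λ^2 + 4λ + 5 = 0.
Eigenvalues λ = -2 ± i (complex conjugate pair).
For λ=-2+i: an eigenvector is (1,-3) - i(0,1) = (1, -3 - i).
A real fundamental pair from Re and Im of e^((-2+i)t)v: X_1 = e^(-2t)(cos(t)·(1,-3) + sin(t)·(0,1)), X_2 = e^(-2t)(sin(t)·(1,-3) - cos(t)·(0,1)).
General solution: C_1X_1 + C_2X_2.

u(t) = C_1e^(-2t)cos(t) + C_2e^(-2t)sin(t), v(t) = C_1e^(-2t)sin(t) - 3C_1e^(-2t)cos(t) - 3C_2e^(-2t)sin(t) - C_2e^(-2t)cos(t)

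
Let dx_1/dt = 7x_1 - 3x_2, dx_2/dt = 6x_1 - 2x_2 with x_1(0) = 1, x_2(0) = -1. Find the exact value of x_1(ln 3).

A = [[7,-3],[6,-2]]; eigenvalues λ = 4, 1.
Eigenvectors: (-1,-1) for λ=4, (1,2) for λ=1.
From the initial condition, c_1 = -3, c_2 = -2.
x_1(ln 3) = (-3)(3^4)(-1) + (-2)(3^1)(1) = 237.

237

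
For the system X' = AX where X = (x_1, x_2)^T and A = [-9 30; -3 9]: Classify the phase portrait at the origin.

A = [[-9,30],[-3,9]]; det(A-λI) = λ^2 + 9.
λ = 0 ± 3i: zero real part.

center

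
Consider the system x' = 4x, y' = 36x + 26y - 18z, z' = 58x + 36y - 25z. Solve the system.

x(t) = C_1e^(4t), y(t) = 2C_2e^(-t) + 3C_3e^(2t), z(t) = 2C_1e^(4t) + 3C_2e^(-t) + 4C_3e^(2t)

Coefficient matrix A = [[4, 0, 0], [36, 26, -18], [58, 36, -25]].
det(A - λI) = 0 gives eigenvalues λ = 4, -1, 2.
For λ=4: eigenvector (1,0,2).
For λ=-1: eigenvector (0,2,3).
For λ=2: eigenvector (0,3,4).
General solution: C_1e^(4t)(1,0,2) + C_2e^(-t)(0,2,3) + C_3e^(2t)(0,3,4).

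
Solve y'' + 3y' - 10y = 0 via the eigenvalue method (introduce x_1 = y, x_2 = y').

Let x_1 = y, x_2 = y'. Then x_1' = x_2 and x_2' = 10x_1 - 3x_2.
A = [[0,1],[10,-3]]; det(A-λI) = λ^2 + 3λ - 10.
Eigenvalues λ = 2, -5 with eigenvectors (1,2), (1,-5).

y(t) = C_1e^(2t) + C_2e^(-5t)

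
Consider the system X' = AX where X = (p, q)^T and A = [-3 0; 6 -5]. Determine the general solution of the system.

p(t) = c_1e^(-3t), q(t) = 3c_1e^(-3t) - c_2e^(-5t)

Coefficient matrix A = [[-3, 0], [6, -5]].
Characteristic polynomial det(A - λI) = λ^2 + 8λ + 15 = 0.
Eigenvalues λ = -3, -5.
For λ=-3: (A-λI) row 2 is [6, -2], so an eigenvector is (1, 3).
For λ=-5: (A-λI) row 1 is [2, 0], so an eigenvector is (0, -1).
General solution: c_1e^(-3t)(1,3) + c_2e^(-5t)(0,-1).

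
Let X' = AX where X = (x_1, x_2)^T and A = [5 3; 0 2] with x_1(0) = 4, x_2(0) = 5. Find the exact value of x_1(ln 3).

A = [[5,3],[0,2]]; eigenvalues λ = 5, 2.
Eigenvectors: (-1,0) for λ=5, (-1,1) for λ=2.
From the initial condition, c_1 = -9, c_2 = 5.
x_1(ln 3) = (-9)(3^5)(-1) + (5)(3^2)(-1) = 2142.

2142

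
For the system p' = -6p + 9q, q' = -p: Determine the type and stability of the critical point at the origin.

A = [[-6,9],[-1,0]]; det(A-λI) = λ^2 + 6λ + 9.
repeated λ = -3 with a single eigenvector.

stable improper node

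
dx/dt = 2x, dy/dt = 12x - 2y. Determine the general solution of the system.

Coefficient matrix A = [[2, 0], [12, -2]].
Characteristic polynomial det(A - λI) = λ^2 - 4 = 0.
Eigenvalues λ = 2, -2.
For λ=2: (A-λI) row 2 is [12, -4], so an eigenvector is (1, 3).
For λ=-2: (A-λI) row 1 is [4, 0], so an eigenvector is (0, -1).
General solution: K_1e^(2t)(1,3) + K_2e^(-2t)(0,-1).

x(t) = K_1e^(2t), y(t) = 3K_1e^(2t) - K_2e^(-2t)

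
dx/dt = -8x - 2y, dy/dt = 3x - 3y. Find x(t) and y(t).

Coefficient matrix A = [[-8, -2], [3, -3]].
Characteristic polynomial det(A - λI) = λ^2 + 11λ + 30 = 0.
Eigenvalues λ = -6, -5.
For λ=-6: (A-λI) row 1 is [-2, -2], so an eigenvector is (1, -1).
For λ=-5: (A-λI) row 1 is [-3, -2], so an eigenvector is (2, -3).
General solution: C_1e^(-6t)(1,-1) + C_2e^(-5t)(2,-3).

x(t) = C_1e^(-6t) + 2C_2e^(-5t), y(t) = -C_1e^(-6t) - 3C_2e^(-5t)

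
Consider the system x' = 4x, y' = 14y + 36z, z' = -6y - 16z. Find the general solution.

Coefficient matrix A = [[4, 0, 0], [0, 14, 36], [0, -6, -16]].
det(A - λI) = 0 gives eigenvalues λ = 2, -4, 4.
For λ=2: eigenvector (0,-3,1).
For λ=-4: eigenvector (0,-2,1).
For λ=4: eigenvector (1,0,0).
General solution: K_1e^(2t)(0,-3,1) + K_2e^(-4t)(0,-2,1) + K_3e^(4t)(1,0,0).

x(t) = K_3e^(4t), y(t) = -3K_1e^(2t) - 2K_2e^(-4t), z(t) = K_1e^(2t) + K_2e^(-4t)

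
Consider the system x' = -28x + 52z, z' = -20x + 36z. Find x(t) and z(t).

x(t) = 2K_1e^(4t)sin(4t) + 3K_1e^(4t)cos(4t) + 3K_2e^(4t)sin(4t) - 2K_2e^(4t)cos(4t), z(t) = K_1e^(4t)sin(4t) + 2K_1e^(4t)cos(4t) + 2K_2e^(4t)sin(4t) - K_2e^(4t)cos(4t)

Coefficient matrix A = [[-28, 52], [-20, 36]].
Characteristic polynomial det(A - λI) = λ^2 - 8λ + 32 = 0.
Eigenvalues λ = 4 ± 4i (complex conjugate pair).
For λ=4+4i: an eigenvector is (3,2) - i(2,1) = (3 - 2i, 2 - i).
A real fundamental pair from Re and Im of e^((4+4i)t)v: X_1 = e^(4t)(cos(4t)·(3,2) + sin(4t)·(2,1)), X_2 = e^(4t)(sin(4t)·(3,2) - cos(4t)·(2,1)).
General solution: K_1X_1 + K_2X_2.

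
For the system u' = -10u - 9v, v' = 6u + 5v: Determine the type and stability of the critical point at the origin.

A = [[-10,-9],[6,5]]; det(A-λI) = λ^2 + 5λ + 4.
λ = -1, -4: both negative.

stable node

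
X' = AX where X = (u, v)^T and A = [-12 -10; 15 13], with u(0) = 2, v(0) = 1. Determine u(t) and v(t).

Coefficient matrix A = [[-12, -10], [15, 13]].
Characteristic polynomial det(A - λI) = λ^2 - λ - 6 = 0.
Eigenvalues λ = -2, 3.
For λ=-2: (A-λI) row 1 is [-10, -10], so an eigenvector is (1, -1).
For λ=3: (A-λI) row 1 is [-15, -10], so an eigenvector is (-2, 3).
General solution: K_1e^(-2t)(1,-1) + K_2e^(3t)(-2,3).
Applying u(0)=2, v(0)=1 gives K_1=8, K_2=3.

u(t) = -6e^(3t) + 8e^(-2t), v(t) = 9e^(3t) - 8e^(-2t)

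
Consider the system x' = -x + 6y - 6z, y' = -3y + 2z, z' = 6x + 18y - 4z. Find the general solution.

x(t) = -5c_1e^(-t) - 3c_2e^(-3t) + 6c_3e^(-4t), y(t) = 2c_1e^(-t) + c_2e^(-3t) - 2c_3e^(-4t), z(t) = 2c_1e^(-t) + c_3e^(-4t)

Coefficient matrix A = [[-1, 6, -6], [0, -3, 2], [6, 18, -4]].
det(A - λI) = 0 gives eigenvalues λ = -1, -3, -4.
For λ=-1: eigenvector (-5,2,2).
For λ=-3: eigenvector (-3,1,0).
For λ=-4: eigenvector (6,-2,1).
General solution: c_1e^(-t)(-5,2,2) + c_2e^(-3t)(-3,1,0) + c_3e^(-4t)(6,-2,1).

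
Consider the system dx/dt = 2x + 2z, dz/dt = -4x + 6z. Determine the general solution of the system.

x(t) = C_1e^(4t)cos(2t) + C_2e^(4t)sin(2t), z(t) = -C_1e^(4t)sin(2t) + C_1e^(4t)cos(2t) + C_2e^(4t)sin(2t) + C_2e^(4t)cos(2t)

Coefficient matrix A = [[2, 2], [-4, 6]].
Characteristic polynomial det(A - λI) = λ^2 - 8λ + 20 = 0.
Eigenvalues λ = 4 ± 2i (complex conjugate pair).
For λ=4+2i: an eigenvector is (1,1) - i(0,-1) = (1, 1 + i).
A real fundamental pair from Re and Im of e^((4+2i)t)v: X_1 = e^(4t)(cos(2t)·(1,1) + sin(2t)·(0,-1)), X_2 = e^(4t)(sin(2t)·(1,1) - cos(2t)·(0,-1)).
General solution: C_1X_1 + C_2X_2.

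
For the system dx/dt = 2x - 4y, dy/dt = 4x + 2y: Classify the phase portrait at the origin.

unstable spiral

A = [[2,-4],[4,2]]; det(A-λI) = λ^2 - 4λ + 20.
λ = 2 ± 4i: positive real part.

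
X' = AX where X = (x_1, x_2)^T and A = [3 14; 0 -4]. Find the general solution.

Coefficient matrix A = [[3, 14], [0, -4]].
Characteristic polynomial det(A - λI) = λ^2 + λ - 12 = 0.
Eigenvalues λ = -4, 3.
For λ=-4: (A-λI) row 1 is [7, 14], so an eigenvector is (2, -1).
For λ=3: (A-λI) row 1 is [0, 14], so an eigenvector is (-1, 0).
General solution: c_1e^(-4t)(2,-1) + c_2e^(3t)(-1,0).

x_1(t) = 2c_1e^(-4t) - c_2e^(3t), x_2(t) = -c_1e^(-4t)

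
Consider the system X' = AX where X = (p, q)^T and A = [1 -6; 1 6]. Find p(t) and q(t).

Coefficient matrix A = [[1, -6], [1, 6]].
Characteristic polynomial det(A - λI) = λ^2 - 7λ + 12 = 0.
Eigenvalues λ = 3, 4.
For λ=3: (A-λI) row 1 is [-2, -6], so an eigenvector is (3, -1).
For λ=4: (A-λI) row 1 is [-3, -6], so an eigenvector is (-2, 1).
General solution: C_1e^(3t)(3,-1) + C_2e^(4t)(-2,1).

p(t) = 3C_1e^(3t) - 2C_2e^(4t), q(t) = -C_1e^(3t) + C_2e^(4t)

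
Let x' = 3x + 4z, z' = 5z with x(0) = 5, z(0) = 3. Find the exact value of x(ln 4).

A = [[3,4],[0,5]]; eigenvalues λ = 5, 3.
Eigenvectors: (2,1) for λ=5, (-1,0) for λ=3.
From the initial condition, c_1 = 3, c_2 = 1.
x(ln 4) = (3)(4^5)(2) + (1)(4^3)(-1) = 6080.

6080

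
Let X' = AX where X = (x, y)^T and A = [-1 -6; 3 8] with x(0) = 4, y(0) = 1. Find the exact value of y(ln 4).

6064

A = [[-1,-6],[3,8]]; eigenvalues λ = 2, 5.
Eigenvectors: (2,-1) for λ=2, (-1,1) for λ=5.
From the initial condition, c_1 = 5, c_2 = 6.
y(ln 4) = (5)(4^2)(-1) + (6)(4^5)(1) = 6064.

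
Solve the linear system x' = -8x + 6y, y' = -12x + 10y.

Coefficient matrix A = [[-8, 6], [-12, 10]].
Characteristic polynomial det(A - λI) = λ^2 - 2λ - 8 = 0.
Eigenvalues λ = 4, -2.
For λ=4: (A-λI) row 1 is [-12, 6], so an eigenvector is (-1, -2).
For λ=-2: (A-λI) row 1 is [-6, 6], so an eigenvector is (1, 1).
General solution: C_1e^(4t)(-1,-2) + C_2e^(-2t)(1,1).

x(t) = -C_1e^(4t) + C_2e^(-2t), y(t) = -2C_1e^(4t) + C_2e^(-2t)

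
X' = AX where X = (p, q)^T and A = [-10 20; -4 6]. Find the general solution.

p(t) = -C_1e^(-2t)sin(4t) - 2C_1e^(-2t)cos(4t) - 2C_2e^(-2t)sin(4t) + C_2e^(-2t)cos(4t), q(t) = -C_1e^(-2t)cos(4t) - C_2e^(-2t)sin(4t)

Coefficient matrix A = [[-10, 20], [-4, 6]].
Characteristic polynomial det(A - λI) = λ^2 + 4λ + 20 = 0.
Eigenvalues λ = -2 ± 4i (complex conjugate pair).
For λ=-2+4i: an eigenvector is (-2,-1) - i(-1,0) = (-2 + i, -1).
A real fundamental pair from Re and Im of e^((-2+4i)t)v: X_1 = e^(-2t)(cos(4t)·(-2,-1) + sin(4t)·(-1,0)), X_2 = e^(-2t)(sin(4t)·(-2,-1) - cos(4t)·(-1,0)).
General solution: C_1X_1 + C_2X_2.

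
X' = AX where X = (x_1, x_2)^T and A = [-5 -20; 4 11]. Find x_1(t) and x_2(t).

Coefficient matrix A = [[-5, -20], [4, 11]].
Characteristic polynomial det(A - λI) = λ^2 - 6λ + 25 = 0.
Eigenvalues λ = 3 ± 4i (complex conjugate pair).
For λ=3+4i: an eigenvector is (-2,1) - i(-1,0) = (-2 + i, 1).
A real fundamental pair from Re and Im of e^((3+4i)t)v: X_1 = e^(3t)(cos(4t)·(-2,1) + sin(4t)·(-1,0)), X_2 = e^(3t)(sin(4t)·(-2,1) - cos(4t)·(-1,0)).
General solution: c_1X_1 + c_2X_2.

x_1(t) = -c_1e^(3t)sin(4t) - 2c_1e^(3t)cos(4t) - 2c_2e^(3t)sin(4t) + c_2e^(3t)cos(4t), x_2(t) = c_1e^(3t)cos(4t) + c_2e^(3t)sin(4t)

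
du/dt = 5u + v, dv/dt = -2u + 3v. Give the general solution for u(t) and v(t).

Coefficient matrix A = [[5, 1], [-2, 3]].
Characteristic polynomial det(A - λI) = λ^2 - 8λ + 17 = 0.
Eigenvalues λ = 4 ± i (complex conjugate pair).
For λ=4+i: an eigenvector is (1,-1) - i(0,-1) = (1, -1 + i).
A real fundamental pair from Re and Im of e^((4+i)t)v: X_1 = e^(4t)(cos(t)·(1,-1) + sin(t)·(0,-1)), X_2 = e^(4t)(sin(t)·(1,-1) - cos(t)·(0,-1)).
General solution: c_1X_1 + c_2X_2.

u(t) = c_1e^(4t)cos(t) + c_2e^(4t)sin(t), v(t) = -c_1e^(4t)sin(t) - c_1e^(4t)cos(t) - c_2e^(4t)sin(t) + c_2e^(4t)cos(t)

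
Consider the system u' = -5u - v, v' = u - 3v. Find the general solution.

u(t) = -K_1e^(-4t) - K_2te^(-4t) + K_2e^(-4t), v(t) = K_1e^(-4t) + K_2te^(-4t)

Coefficient matrix A = [[-5, -1], [1, -3]].
Characteristic polynomial det(A - λI) = λ^2 + 8λ + 16 = 0.
Single eigenvalue λ = -4 with algebraic multiplicity 2.
Eigenvector v = (-1,1); generalized eigenvector w with (A-λI)w=v is (1,0).
General solution: e^(-4t)[K_1·v + K_2·(t·v + w)].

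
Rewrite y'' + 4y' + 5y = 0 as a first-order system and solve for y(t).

Let x_1 = y, x_2 = y'. Then x_1' = x_2 and x_2' = -5x_1 - 4x_2.
A = [[0,1],[-5,-4]]; det(A-λI) = λ^2 + 4λ + 5.
Eigenvalues λ = -2 ± i.

y(t) = K_1e^(-2t)cos(t) + K_2e^(-2t)sin(t)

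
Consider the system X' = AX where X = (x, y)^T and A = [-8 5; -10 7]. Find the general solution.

x(t) = K_1e^(-3t) + K_2e^(2t), y(t) = K_1e^(-3t) + 2K_2e^(2t)

Coefficient matrix A = [[-8, 5], [-10, 7]].
Characteristic polynomial det(A - λI) = λ^2 + λ - 6 = 0.
Eigenvalues λ = -3, 2.
For λ=-3: (A-λI) row 1 is [-5, 5], so an eigenvector is (1, 1).
For λ=2: (A-λI) row 1 is [-10, 5], so an eigenvector is (1, 2).
General solution: K_1e^(-3t)(1,1) + K_2e^(2t)(1,2).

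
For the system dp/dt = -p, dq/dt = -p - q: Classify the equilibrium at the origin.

stable improper node

A = [[-1,0],[-1,-1]]; det(A-λI) = λ^2 + 2λ + 1.
repeated λ = -1 with a single eigenvector.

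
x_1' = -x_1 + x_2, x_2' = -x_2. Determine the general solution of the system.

x_1(t) = -C_1e^(-t) - C_2te^(-t) - 3C_2e^(-t), x_2(t) = -C_2e^(-t)

Coefficient matrix A = [[-1, 1], [0, -1]].
Characteristic polynomial det(A - λI) = λ^2 + 2λ + 1 = 0.
Single eigenvalue λ = -1 with algebraic multiplicity 2.
Eigenvector v = (-1,0); generalized eigenvector w with (A-λI)w=v is (-3,-1).
General solution: e^(-t)[C_1·v + C_2·(t·v + w)].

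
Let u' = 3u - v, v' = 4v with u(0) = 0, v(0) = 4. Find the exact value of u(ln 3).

-216

A = [[3,-1],[0,4]]; eigenvalues λ = 3, 4.
Eigenvectors: (1,0) for λ=3, (1,-1) for λ=4.
From the initial condition, c_1 = 4, c_2 = -4.
u(ln 3) = (4)(3^3)(1) + (-4)(3^4)(1) = -216.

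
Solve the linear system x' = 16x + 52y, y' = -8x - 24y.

Coefficient matrix A = [[16, 52], [-8, -24]].
Characteristic polynomial det(A - λI) = λ^2 + 8λ + 32 = 0.
Eigenvalues λ = -4 ± 4i (complex conjugate pair).
For λ=-4+4i: an eigenvector is (3,-1) - i(2,-1) = (3 - 2i, -1 + i).
A real fundamental pair from Re and Im of e^((-4+4i)t)v: X_1 = e^(-4t)(cos(4t)·(3,-1) + sin(4t)·(2,-1)), X_2 = e^(-4t)(sin(4t)·(3,-1) - cos(4t)·(2,-1)).
General solution: K_1X_1 + K_2X_2.

x(t) = 2K_1e^(-4t)sin(4t) + 3K_1e^(-4t)cos(4t) + 3K_2e^(-4t)sin(4t) - 2K_2e^(-4t)cos(4t), y(t) = -K_1e^(-4t)sin(4t) - K_1e^(-4t)cos(4t) - K_2e^(-4t)sin(4t) + K_2e^(-4t)cos(4t)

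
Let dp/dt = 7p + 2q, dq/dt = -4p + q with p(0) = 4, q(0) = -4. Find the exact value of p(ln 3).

A = [[7,2],[-4,1]]; eigenvalues λ = 5, 3.
Eigenvectors: (-1,1) for λ=5, (-1,2) for λ=3.
From the initial condition, c_1 = -4, c_2 = 0.
p(ln 3) = (-4)(3^5)(-1) + (0)(3^3)(-1) = 972.

972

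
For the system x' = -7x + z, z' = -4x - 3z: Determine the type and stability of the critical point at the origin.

A = [[-7,1],[-4,-3]]; det(A-λI) = λ^2 + 10λ + 25.
repeated λ = -5 with a single eigenvector.

stable improper node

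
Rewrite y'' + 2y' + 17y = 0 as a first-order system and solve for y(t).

y(t) = K_1e^(-t)cos(4t) + K_2e^(-t)sin(4t)

Let x_1 = y, x_2 = y'. Then x_1' = x_2 and x_2' = -17x_1 - 2x_2.
A = [[0,1],[-17,-2]]; det(A-λI) = λ^2 + 2λ + 17.
Eigenvalues λ = -1 ± 4i.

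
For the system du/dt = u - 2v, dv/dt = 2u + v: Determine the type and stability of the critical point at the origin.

A = [[1,-2],[2,1]]; det(A-λI) = λ^2 - 2λ + 5.
λ = 1 ± 2i: positive real part.

unstable spiral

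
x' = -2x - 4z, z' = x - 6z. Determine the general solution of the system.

Coefficient matrix A = [[-2, -4], [1, -6]].
Characteristic polynomial det(A - λI) = λ^2 + 8λ + 16 = 0.
Single eigenvalue λ = -4 with algebraic multiplicity 2.
Eigenvector v = (2,1); generalized eigenvector w with (A-λI)w=v is (-3,-2).
General solution: e^(-4t)[C_1·v + C_2·(t·v + w)].

x(t) = 2C_1e^(-4t) + 2C_2te^(-4t) - 3C_2e^(-4t), z(t) = C_1e^(-4t) + C_2te^(-4t) - 2C_2e^(-4t)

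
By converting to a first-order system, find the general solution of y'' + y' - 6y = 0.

y(t) = K_1e^(-3t) + K_2e^(2t)

Let x_1 = y, x_2 = y'. Then x_1' = x_2 and x_2' = 6x_1 - x_2.
A = [[0,1],[6,-1]]; det(A-λI) = λ^2 + λ - 6.
Eigenvalues λ = -3, 2 with eigenvectors (1,-3), (1,2).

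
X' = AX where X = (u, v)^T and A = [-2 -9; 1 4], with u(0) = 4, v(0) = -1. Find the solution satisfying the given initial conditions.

Coefficient matrix A = [[-2, -9], [1, 4]].
Characteristic polynomial det(A - λI) = λ^2 - 2λ + 1 = 0.
Single eigenvalue λ = 1 with algebraic multiplicity 2.
Eigenvector v = (-3,1); generalized eigenvector w with (A-λI)w=v is (1,0).
General solution: e^(t)[K_1·v + K_2·(t·v + w)].
Applying u(0)=4, v(0)=-1 gives K_1=-1, K_2=1.

u(t) = -3te^(t) + 4e^(t), v(t) = te^(t) - e^(t)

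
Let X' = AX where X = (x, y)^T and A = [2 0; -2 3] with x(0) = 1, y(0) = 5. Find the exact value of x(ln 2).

4

A = [[2,0],[-2,3]]; eigenvalues λ = 2, 3.
Eigenvectors: (-1,-2) for λ=2, (0,1) for λ=3.
From the initial condition, c_1 = -1, c_2 = 3.
x(ln 2) = (-1)(2^2)(-1) + (3)(2^3)(0) = 4.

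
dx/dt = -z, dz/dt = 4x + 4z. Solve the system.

x(t) = c_1e^(2t) + c_2te^(2t) + c_2e^(2t), z(t) = -2c_1e^(2t) - 2c_2te^(2t) - 3c_2e^(2t)

Coefficient matrix A = [[0, -1], [4, 4]].
Characteristic polynomial det(A - λI) = λ^2 - 4λ + 4 = 0.
Single eigenvalue λ = 2 with algebraic multiplicity 2.
Eigenvector v = (1,-2); generalized eigenvector w with (A-λI)w=v is (1,-3).
General solution: e^(2t)[c_1·v + c_2·(t·v + w)].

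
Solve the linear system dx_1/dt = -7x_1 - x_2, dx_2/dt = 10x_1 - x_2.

Coefficient matrix A = [[-7, -1], [10, -1]].
Characteristic polynomial det(A - λI) = λ^2 + 8λ + 17 = 0.
Eigenvalues λ = -4 ± i (complex conjugate pair).
For λ=-4+i: an eigenvector is (-1,3) - i(0,-1) = (-1, 3 + i).
A real fundamental pair from Re and Im of e^((-4+i)t)v: X_1 = e^(-4t)(cos(t)·(-1,3) + sin(t)·(0,-1)), X_2 = e^(-4t)(sin(t)·(-1,3) - cos(t)·(0,-1)).
General solution: K_1X_1 + K_2X_2.

x_1(t) = -K_1e^(-4t)cos(t) - K_2e^(-4t)sin(t), x_2(t) = -K_1e^(-4t)sin(t) + 3K_1e^(-4t)cos(t) + 3K_2e^(-4t)sin(t) + K_2e^(-4t)cos(t)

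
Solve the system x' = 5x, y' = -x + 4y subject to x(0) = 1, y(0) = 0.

x(t) = e^(5t), y(t) = -e^(5t) + e^(4t)

Coefficient matrix A = [[5, 0], [-1, 4]].
Characteristic polynomial det(A - λI) = λ^2 - 9λ + 20 = 0.
Eigenvalues λ = 5, 4.
For λ=5: (A-λI) row 2 is [-1, -1], so an eigenvector is (-1, 1).
For λ=4: (A-λI) row 1 is [1, 0], so an eigenvector is (0, 1).
General solution: C_1e^(5t)(-1,1) + C_2e^(4t)(0,1).
Applying x(0)=1, y(0)=0 gives C_1=-1, C_2=1.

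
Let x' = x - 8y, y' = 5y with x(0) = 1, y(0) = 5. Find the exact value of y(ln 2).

160

A = [[1,-8],[0,5]]; eigenvalues λ = 5, 1.
Eigenvectors: (-2,1) for λ=5, (-1,0) for λ=1.
From the initial condition, c_1 = 5, c_2 = -11.
y(ln 2) = (5)(2^5)(1) + (-11)(2^1)(0) = 160.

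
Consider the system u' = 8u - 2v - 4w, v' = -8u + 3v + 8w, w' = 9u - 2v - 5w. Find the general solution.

u(t) = 2C_2e^(3t) + C_3e^(4t), v(t) = 2C_1e^(-t) + C_2e^(3t), w(t) = -C_1e^(-t) + 2C_2e^(3t) + C_3e^(4t)

Coefficient matrix A = [[8, -2, -4], [-8, 3, 8], [9, -2, -5]].
det(A - λI) = 0 gives eigenvalues λ = -1, 3, 4.
For λ=-1: eigenvector (0,2,-1).
For λ=3: eigenvector (2,1,2).
For λ=4: eigenvector (1,0,1).
General solution: C_1e^(-t)(0,2,-1) + C_2e^(3t)(2,1,2) + C_3e^(4t)(1,0,1).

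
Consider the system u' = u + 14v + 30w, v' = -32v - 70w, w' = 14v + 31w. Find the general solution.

u(t) = -2c_1e^(-4t) + c_2e^(t) + c_3e^(3t), v(t) = 5c_1e^(-4t) - 2c_3e^(3t), w(t) = -2c_1e^(-4t) + c_3e^(3t)

Coefficient matrix A = [[1, 14, 30], [0, -32, -70], [0, 14, 31]].
det(A - λI) = 0 gives eigenvalues λ = -4, 1, 3.
For λ=-4: eigenvector (-2,5,-2).
For λ=1: eigenvector (1,0,0).
For λ=3: eigenvector (1,-2,1).
General solution: c_1e^(-4t)(-2,5,-2) + c_2e^(t)(1,0,0) + c_3e^(3t)(1,-2,1).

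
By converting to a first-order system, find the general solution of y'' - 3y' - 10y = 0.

Let x_1 = y, x_2 = y'. Then x_1' = x_2 and x_2' = 10x_1 + 3x_2.
A = [[0,1],[10,3]]; det(A-λI) = λ^2 - 3λ - 10.
Eigenvalues λ = 5, -2 with eigenvectors (1,5), (1,-2).

y(t) = C_1e^(5t) + C_2e^(-2t)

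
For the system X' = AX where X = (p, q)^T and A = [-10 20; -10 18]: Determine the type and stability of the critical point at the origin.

unstable spiral

A = [[-10,20],[-10,18]]; det(A-λI) = λ^2 - 8λ + 20.
λ = 4 ± 2i: positive real part.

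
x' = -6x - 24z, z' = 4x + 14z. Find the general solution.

Coefficient matrix A = [[-6, -24], [4, 14]].
Characteristic polynomial det(A - λI) = λ^2 - 8λ + 12 = 0.
Eigenvalues λ = 6, 2.
For λ=6: (A-λI) row 1 is [-12, -24], so an eigenvector is (2, -1).
For λ=2: (A-λI) row 1 is [-8, -24], so an eigenvector is (3, -1).
General solution: C_1e^(6t)(2,-1) + C_2e^(2t)(3,-1).

x(t) = 2C_1e^(6t) + 3C_2e^(2t), z(t) = -C_1e^(6t) - C_2e^(2t)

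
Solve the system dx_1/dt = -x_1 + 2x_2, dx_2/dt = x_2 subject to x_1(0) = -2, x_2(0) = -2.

Coefficient matrix A = [[-1, 2], [0, 1]].
Characteristic polynomial det(A - λI) = λ^2 - 1 = 0.
Eigenvalues λ = 1, -1.
For λ=1: (A-λI) row 1 is [-2, 2], so an eigenvector is (1, 1).
For λ=-1: (A-λI) row 1 is [0, 2], so an eigenvector is (-1, 0).
General solution: K_1e^(t)(1,1) + K_2e^(-t)(-1,0).
Applying x_1(0)=-2, x_2(0)=-2 gives K_1=-2, K_2=0.

x_1(t) = -2e^(t), x_2(t) = -2e^(t)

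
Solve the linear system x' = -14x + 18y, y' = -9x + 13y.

Coefficient matrix A = [[-14, 18], [-9, 13]].
Characteristic polynomial det(A - λI) = λ^2 + λ - 20 = 0.
Eigenvalues λ = -5, 4.
For λ=-5: (A-λI) row 1 is [-9, 18], so an eigenvector is (-2, -1).
For λ=4: (A-λI) row 1 is [-18, 18], so an eigenvector is (1, 1).
General solution: C_1e^(-5t)(-2,-1) + C_2e^(4t)(1,1).

x(t) = -2C_1e^(-5t) + C_2e^(4t), y(t) = -C_1e^(-5t) + C_2e^(4t)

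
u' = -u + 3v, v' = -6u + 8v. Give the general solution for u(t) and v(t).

Coefficient matrix A = [[-1, 3], [-6, 8]].
Characteristic polynomial det(A - λI) = λ^2 - 7λ + 10 = 0.
Eigenvalues λ = 2, 5.
For λ=2: (A-λI) row 1 is [-3, 3], so an eigenvector is (-1, -1).
For λ=5: (A-λI) row 1 is [-6, 3], so an eigenvector is (-1, -2).
General solution: C_1e^(2t)(-1,-1) + C_2e^(5t)(-1,-2).

u(t) = -C_1e^(2t) - C_2e^(5t), v(t) = -C_1e^(2t) - 2C_2e^(5t)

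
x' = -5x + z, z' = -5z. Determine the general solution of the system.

Coefficient matrix A = [[-5, 1], [0, -5]].
Characteristic polynomial det(A - λI) = λ^2 + 10λ + 25 = 0.
Single eigenvalue λ = -5 with algebraic multiplicity 2.
Eigenvector v = (-1,0); generalized eigenvector w with (A-λI)w=v is (-3,-1).
General solution: e^(-5t)[c_1·v + c_2·(t·v + w)].

x(t) = -c_1e^(-5t) - c_2te^(-5t) - 3c_2e^(-5t), z(t) = -c_2e^(-5t)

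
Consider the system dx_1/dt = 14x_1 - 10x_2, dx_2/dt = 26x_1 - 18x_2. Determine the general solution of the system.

Coefficient matrix A = [[14, -10], [26, -18]].
Characteristic polynomial det(A - λI) = λ^2 + 4λ + 8 = 0.
Eigenvalues λ = -2 ± 2i (complex conjugate pair).
For λ=-2+2i: an eigenvector is (1,2) - i(-2,-3) = (1 + 2i, 2 + 3i).
A real fundamental pair from Re and Im of e^((-2+2i)t)v: X_1 = e^(-2t)(cos(2t)·(1,2) + sin(2t)·(-2,-3)), X_2 = e^(-2t)(sin(2t)·(1,2) - cos(2t)·(-2,-3)).
General solution: c_1X_1 + c_2X_2.

x_1(t) = -2c_1e^(-2t)sin(2t) + c_1e^(-2t)cos(2t) + c_2e^(-2t)sin(2t) + 2c_2e^(-2t)cos(2t), x_2(t) = -3c_1e^(-2t)sin(2t) + 2c_1e^(-2t)cos(2t) + 2c_2e^(-2t)sin(2t) + 3c_2e^(-2t)cos(2t)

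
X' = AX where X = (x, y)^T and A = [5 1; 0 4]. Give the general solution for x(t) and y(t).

x(t) = -c_1e^(4t) - c_2e^(5t), y(t) = c_1e^(4t)

Coefficient matrix A = [[5, 1], [0, 4]].
Characteristic polynomial det(A - λI) = λ^2 - 9λ + 20 = 0.
Eigenvalues λ = 4, 5.
For λ=4: (A-λI) row 1 is [1, 1], so an eigenvector is (-1, 1).
For λ=5: (A-λI) row 1 is [0, 1], so an eigenvector is (-1, 0).
General solution: c_1e^(4t)(-1,1) + c_2e^(5t)(-1,0).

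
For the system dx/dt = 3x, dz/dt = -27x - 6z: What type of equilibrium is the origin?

A = [[3,0],[-27,-6]]; det(A-λI) = λ^2 + 3λ - 18.
λ = 3, -6: opposite signs.

saddle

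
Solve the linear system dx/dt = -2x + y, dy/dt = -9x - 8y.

x(t) = K_1e^(-5t) + K_2te^(-5t), y(t) = -3K_1e^(-5t) - 3K_2te^(-5t) + K_2e^(-5t)

Coefficient matrix A = [[-2, 1], [-9, -8]].
Characteristic polynomial det(A - λI) = λ^2 + 10λ + 25 = 0.
Single eigenvalue λ = -5 with algebraic multiplicity 2.
Eigenvector v = (1,-3); generalized eigenvector w with (A-λI)w=v is (0,1).
General solution: e^(-5t)[K_1·v + K_2·(t·v + w)].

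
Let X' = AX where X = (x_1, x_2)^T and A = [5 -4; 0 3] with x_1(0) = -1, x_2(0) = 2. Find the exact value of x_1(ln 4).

A = [[5,-4],[0,3]]; eigenvalues λ = 3, 5.
Eigenvectors: (-2,-1) for λ=3, (1,0) for λ=5.
From the initial condition, c_1 = -2, c_2 = -5.
x_1(ln 4) = (-2)(4^3)(-2) + (-5)(4^5)(1) = -4864.

-4864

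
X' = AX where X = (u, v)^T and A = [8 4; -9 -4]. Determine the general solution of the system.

Coefficient matrix A = [[8, 4], [-9, -4]].
Characteristic polynomial det(A - λI) = λ^2 - 4λ + 4 = 0.
Single eigenvalue λ = 2 with algebraic multiplicity 2.
Eigenvector v = (-2,3); generalized eigenvector w with (A-λI)w=v is (-1,1).
General solution: e^(2t)[K_1·v + K_2·(t·v + w)].

u(t) = -2K_1e^(2t) - 2K_2te^(2t) - K_2e^(2t), v(t) = 3K_1e^(2t) + 3K_2te^(2t) + K_2e^(2t)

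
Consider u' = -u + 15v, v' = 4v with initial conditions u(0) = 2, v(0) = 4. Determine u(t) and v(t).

Coefficient matrix A = [[-1, 15], [0, 4]].
Characteristic polynomial det(A - λI) = λ^2 - 3λ - 4 = 0.
Eigenvalues λ = -1, 4.
For λ=-1: (A-λI) row 1 is [0, 15], so an eigenvector is (1, 0).
For λ=4: (A-λI) row 1 is [-5, 15], so an eigenvector is (-3, -1).
General solution: C_1e^(-t)(1,0) + C_2e^(4t)(-3,-1).
Applying u(0)=2, v(0)=4 gives C_1=-10, C_2=-4.

u(t) = 12e^(4t) - 10e^(-t), v(t) = 4e^(4t)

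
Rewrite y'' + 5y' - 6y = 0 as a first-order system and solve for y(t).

Let x_1 = y, x_2 = y'. Then x_1' = x_2 and x_2' = 6x_1 - 5x_2.
A = [[0,1],[6,-5]]; det(A-λI) = λ^2 + 5λ - 6.
Eigenvalues λ = 1, -6 with eigenvectors (1,1), (1,-6).

y(t) = c_1e^(t) + c_2e^(-6t)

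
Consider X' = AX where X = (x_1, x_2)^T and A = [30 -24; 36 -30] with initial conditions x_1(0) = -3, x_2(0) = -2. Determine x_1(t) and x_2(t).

x_1(t) = -5e^(6t) + 2e^(-6t), x_2(t) = -5e^(6t) + 3e^(-6t)

Coefficient matrix A = [[30, -24], [36, -30]].
Characteristic polynomial det(A - λI) = λ^2 - 36 = 0.
Eigenvalues λ = -6, 6.
For λ=-6: (A-λI) row 1 is [36, -24], so an eigenvector is (-2, -3).
For λ=6: (A-λI) row 1 is [24, -24], so an eigenvector is (1, 1).
General solution: K_1e^(-6t)(-2,-3) + K_2e^(6t)(1,1).
Applying x_1(0)=-3, x_2(0)=-2 gives K_1=-1, K_2=-5.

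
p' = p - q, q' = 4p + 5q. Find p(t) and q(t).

p(t) = -K_1e^(3t) - K_2te^(3t) + K_2e^(3t), q(t) = 2K_1e^(3t) + 2K_2te^(3t) - K_2e^(3t)

Coefficient matrix A = [[1, -1], [4, 5]].
Characteristic polynomial det(A - λI) = λ^2 - 6λ + 9 = 0.
Single eigenvalue λ = 3 with algebraic multiplicity 2.
Eigenvector v = (-1,2); generalized eigenvector w with (A-λI)w=v is (1,-1).
General solution: e^(3t)[K_1·v + K_2·(t·v + w)].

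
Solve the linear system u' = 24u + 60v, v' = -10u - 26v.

Coefficient matrix A = [[24, 60], [-10, -26]].
Characteristic polynomial det(A - λI) = λ^2 + 2λ - 24 = 0.
Eigenvalues λ = -6, 4.
For λ=-6: (A-λI) row 1 is [30, 60], so an eigenvector is (2, -1).
For λ=4: (A-λI) row 1 is [20, 60], so an eigenvector is (-3, 1).
General solution: K_1e^(-6t)(2,-1) + K_2e^(4t)(-3,1).

u(t) = 2K_1e^(-6t) - 3K_2e^(4t), v(t) = -K_1e^(-6t) + K_2e^(4t)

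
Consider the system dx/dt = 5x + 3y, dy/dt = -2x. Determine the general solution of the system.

x(t) = c_1e^(2t) + 3c_2e^(3t), y(t) = -c_1e^(2t) - 2c_2e^(3t)

Coefficient matrix A = [[5, 3], [-2, 0]].
Characteristic polynomial det(A - λI) = λ^2 - 5λ + 6 = 0.
Eigenvalues λ = 2, 3.
For λ=2: (A-λI) row 1 is [3, 3], so an eigenvector is (1, -1).
For λ=3: (A-λI) row 1 is [2, 3], so an eigenvector is (3, -2).
General solution: c_1e^(2t)(1,-1) + c_2e^(3t)(3,-2).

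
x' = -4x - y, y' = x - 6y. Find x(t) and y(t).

x(t) = c_1e^(-5t) + c_2te^(-5t), y(t) = c_1e^(-5t) + c_2te^(-5t) - c_2e^(-5t)

Coefficient matrix A = [[-4, -1], [1, -6]].
Characteristic polynomial det(A - λI) = λ^2 + 10λ + 25 = 0.
Single eigenvalue λ = -5 with algebraic multiplicity 2.
Eigenvector v = (1,1); generalized eigenvector w with (A-λI)w=v is (0,-1).
General solution: e^(-5t)[c_1·v + c_2·(t·v + w)].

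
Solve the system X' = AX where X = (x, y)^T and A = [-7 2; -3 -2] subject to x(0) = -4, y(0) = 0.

x(t) = 8e^(-4t) - 12e^(-5t), y(t) = 12e^(-4t) - 12e^(-5t)

Coefficient matrix A = [[-7, 2], [-3, -2]].
Characteristic polynomial det(A - λI) = λ^2 + 9λ + 20 = 0.
Eigenvalues λ = -5, -4.
For λ=-5: (A-λI) row 1 is [-2, 2], so an eigenvector is (1, 1).
For λ=-4: (A-λI) row 1 is [-3, 2], so an eigenvector is (2, 3).
General solution: c_1e^(-5t)(1,1) + c_2e^(-4t)(2,3).
Applying x(0)=-4, y(0)=0 gives c_1=-12, c_2=4.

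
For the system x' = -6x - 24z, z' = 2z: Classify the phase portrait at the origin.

A = [[-6,-24],[0,2]]; det(A-λI) = λ^2 + 4λ - 12.
λ = -6, 2: opposite signs.

saddle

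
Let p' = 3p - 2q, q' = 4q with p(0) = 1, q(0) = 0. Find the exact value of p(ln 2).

A = [[3,-2],[0,4]]; eigenvalues λ = 3, 4.
Eigenvectors: (-1,0) for λ=3, (-2,1) for λ=4.
From the initial condition, c_1 = -1, c_2 = 0.
p(ln 2) = (-1)(2^3)(-1) + (0)(2^4)(-2) = 8.

8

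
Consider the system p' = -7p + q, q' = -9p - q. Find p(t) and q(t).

Coefficient matrix A = [[-7, 1], [-9, -1]].
Characteristic polynomial det(A - λI) = λ^2 + 8λ + 16 = 0.
Single eigenvalue λ = -4 with algebraic multiplicity 2.
Eigenvector v = (-1,-3); generalized eigenvector w with (A-λI)w=v is (0,-1).
General solution: e^(-4t)[C_1·v + C_2·(t·v + w)].

p(t) = -C_1e^(-4t) - C_2te^(-4t), q(t) = -3C_1e^(-4t) - 3C_2te^(-4t) - C_2e^(-4t)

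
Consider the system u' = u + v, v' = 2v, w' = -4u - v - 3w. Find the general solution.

u(t) = K_1e^(t) + K_2e^(2t), v(t) = K_2e^(2t), w(t) = -K_1e^(t) - K_2e^(2t) + K_3e^(-3t)

Coefficient matrix A = [[1, 1, 0], [0, 2, 0], [-4, -1, -3]].
det(A - λI) = 0 gives eigenvalues λ = 1, 2, -3.
For λ=1: eigenvector (1,0,-1).
For λ=2: eigenvector (1,1,-1).
For λ=-3: eigenvector (0,0,1).
General solution: K_1e^(t)(1,0,-1) + K_2e^(2t)(1,1,-1) + K_3e^(-3t)(0,0,1).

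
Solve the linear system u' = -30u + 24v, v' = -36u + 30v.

u(t) = 2c_1e^(6t) - c_2e^(-6t), v(t) = 3c_1e^(6t) - c_2e^(-6t)

Coefficient matrix A = [[-30, 24], [-36, 30]].
Characteristic polynomial det(A - λI) = λ^2 - 36 = 0.
Eigenvalues λ = 6, -6.
For λ=6: (A-λI) row 1 is [-36, 24], so an eigenvector is (2, 3).
For λ=-6: (A-λI) row 1 is [-24, 24], so an eigenvector is (-1, -1).
General solution: c_1e^(6t)(2,3) + c_2e^(-6t)(-1,-1).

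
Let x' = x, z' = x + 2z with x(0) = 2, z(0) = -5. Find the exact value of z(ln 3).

-33

A = [[1,0],[1,2]]; eigenvalues λ = 1, 2.
Eigenvectors: (-1,1) for λ=1, (0,-1) for λ=2.
From the initial condition, c_1 = -2, c_2 = 3.
z(ln 3) = (-2)(3^1)(1) + (3)(3^2)(-1) = -33.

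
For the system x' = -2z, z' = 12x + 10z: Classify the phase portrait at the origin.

A = [[0,-2],[12,10]]; det(A-λI) = λ^2 - 10λ + 24.
λ = 4, 6: both positive.

unstable node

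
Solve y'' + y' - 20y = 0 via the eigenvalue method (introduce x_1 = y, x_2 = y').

Let x_1 = y, x_2 = y'. Then x_1' = x_2 and x_2' = 20x_1 - x_2.
A = [[0,1],[20,-1]]; det(A-λI) = λ^2 + λ - 20.
Eigenvalues λ = -5, 4 with eigenvectors (1,-5), (1,4).

y(t) = K_1e^(-5t) + K_2e^(4t)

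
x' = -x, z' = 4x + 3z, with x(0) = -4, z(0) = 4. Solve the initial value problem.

x(t) = -4e^(-t), z(t) = 4e^(-t)

Coefficient matrix A = [[-1, 0], [4, 3]].
Characteristic polynomial det(A - λI) = λ^2 - 2λ - 3 = 0.
Eigenvalues λ = -1, 3.
For λ=-1: (A-λI) row 2 is [4, 4], so an eigenvector is (-1, 1).
For λ=3: (A-λI) row 1 is [-4, 0], so an eigenvector is (0, -1).
General solution: C_1e^(-t)(-1,1) + C_2e^(3t)(0,-1).
Applying x(0)=-4, z(0)=4 gives C_1=4, C_2=0.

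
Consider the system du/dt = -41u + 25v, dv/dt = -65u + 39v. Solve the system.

Coefficient matrix A = [[-41, 25], [-65, 39]].
Characteristic polynomial det(A - λI) = λ^2 + 2λ + 26 = 0.
Eigenvalues λ = -1 ± 5i (complex conjugate pair).
For λ=-1+5i: an eigenvector is (-2,-3) - i(1,2) = (-2 - i, -3 - 2i).
A real fundamental pair from Re and Im of e^((-1+5i)t)v: X_1 = e^(-t)(cos(5t)·(-2,-3) + sin(5t)·(1,2)), X_2 = e^(-t)(sin(5t)·(-2,-3) - cos(5t)·(1,2)).
General solution: c_1X_1 + c_2X_2.

u(t) = c_1e^(-t)sin(5t) - 2c_1e^(-t)cos(5t) - 2c_2e^(-t)sin(5t) - c_2e^(-t)cos(5t), v(t) = 2c_1e^(-t)sin(5t) - 3c_1e^(-t)cos(5t) - 3c_2e^(-t)sin(5t) - 2c_2e^(-t)cos(5t)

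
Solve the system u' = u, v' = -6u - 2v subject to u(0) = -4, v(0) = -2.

Coefficient matrix A = [[1, 0], [-6, -2]].
Characteristic polynomial det(A - λI) = λ^2 + λ - 2 = 0.
Eigenvalues λ = -2, 1.
For λ=-2: (A-λI) row 1 is [3, 0], so an eigenvector is (0, 1).
For λ=1: (A-λI) row 2 is [-6, -3], so an eigenvector is (1, -2).
General solution: C_1e^(-2t)(0,1) + C_2e^(t)(1,-2).
Applying u(0)=-4, v(0)=-2 gives C_1=-10, C_2=-4.

u(t) = -4e^(t), v(t) = 8e^(t) - 10e^(-2t)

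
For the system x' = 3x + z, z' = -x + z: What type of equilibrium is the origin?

A = [[3,1],[-1,1]]; det(A-λI) = λ^2 - 4λ + 4.
repeated λ = 2 with a single eigenvector.

unstable improper node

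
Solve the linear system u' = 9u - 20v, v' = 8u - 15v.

Coefficient matrix A = [[9, -20], [8, -15]].
Characteristic polynomial det(A - λI) = λ^2 + 6λ + 25 = 0.
Eigenvalues λ = -3 ± 4i (complex conjugate pair).
For λ=-3+4i: an eigenvector is (1,1) - i(-2,-1) = (1 + 2i, 1 + i).
A real fundamental pair from Re and Im of e^((-3+4i)t)v: X_1 = e^(-3t)(cos(4t)·(1,1) + sin(4t)·(-2,-1)), X_2 = e^(-3t)(sin(4t)·(1,1) - cos(4t)·(-2,-1)).
General solution: C_1X_1 + C_2X_2.

u(t) = -2C_1e^(-3t)sin(4t) + C_1e^(-3t)cos(4t) + C_2e^(-3t)sin(4t) + 2C_2e^(-3t)cos(4t), v(t) = -C_1e^(-3t)sin(4t) + C_1e^(-3t)cos(4t) + C_2e^(-3t)sin(4t) + C_2e^(-3t)cos(4t)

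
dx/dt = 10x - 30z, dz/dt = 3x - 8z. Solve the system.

Coefficient matrix A = [[10, -30], [3, -8]].
Characteristic polynomial det(A - λI) = λ^2 - 2λ + 10 = 0.
Eigenvalues λ = 1 ± 3i (complex conjugate pair).
For λ=1+3i: an eigenvector is (-3,-1) - i(1,0) = (-3 - i, -1).
A real fundamental pair from Re and Im of e^((1+3i)t)v: X_1 = e^(t)(cos(3t)·(-3,-1) + sin(3t)·(1,0)), X_2 = e^(t)(sin(3t)·(-3,-1) - cos(3t)·(1,0)).
General solution: c_1X_1 + c_2X_2.

x(t) = c_1e^(t)sin(3t) - 3c_1e^(t)cos(3t) - 3c_2e^(t)sin(3t) - c_2e^(t)cos(3t), z(t) = -c_1e^(t)cos(3t) - c_2e^(t)sin(3t)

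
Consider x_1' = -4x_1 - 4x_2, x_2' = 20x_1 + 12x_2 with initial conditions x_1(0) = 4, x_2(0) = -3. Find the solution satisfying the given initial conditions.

x_1(t) = -5e^(4t)sin(4t) + 4e^(4t)cos(4t), x_2(t) = 14e^(4t)sin(4t) - 3e^(4t)cos(4t)

Coefficient matrix A = [[-4, -4], [20, 12]].
Characteristic polynomial det(A - λI) = λ^2 - 8λ + 32 = 0.
Eigenvalues λ = 4 ± 4i (complex conjugate pair).
For λ=4+4i: an eigenvector is (0,1) - i(-1,2) = (0 + i, 1 - 2i).
A real fundamental pair from Re and Im of e^((4+4i)t)v: X_1 = e^(4t)(cos(4t)·(0,1) + sin(4t)·(-1,2)), X_2 = e^(4t)(sin(4t)·(0,1) - cos(4t)·(-1,2)).
General solution: C_1X_1 + C_2X_2.
Applying x_1(0)=4, x_2(0)=-3 gives C_1=5, C_2=4.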